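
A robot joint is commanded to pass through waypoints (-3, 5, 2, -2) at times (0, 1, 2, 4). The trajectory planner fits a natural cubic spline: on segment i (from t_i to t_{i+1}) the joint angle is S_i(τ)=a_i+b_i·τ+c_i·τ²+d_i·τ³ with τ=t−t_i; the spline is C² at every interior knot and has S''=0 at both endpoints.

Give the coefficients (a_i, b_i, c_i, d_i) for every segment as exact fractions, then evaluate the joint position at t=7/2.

Δ: Δ0=8, Δ1=-3, Δ2=-2
row 1: diag=4, rhs=-66; c'=1/4, d'=-33/2
row 2: denom=6−1·1/4=23/4; d'=(6−1·-33/2)/(23/4)=90/23
back: M2=90/23
back: M1=-33/2−1/4·90/23=-402/23
M: M0=0, M1=-402/23, M2=90/23, M3=0
seg 0: a=-3, c=M0/2=0, d=(M1−M0)/(6·1)=-67/23, b=Δ0−h0·(2M0+M1)/6=251/23
seg 1: a=5, c=M1/2=-201/23, d=(M2−M1)/(6·1)=82/23, b=Δ1−h1·(2M1+M2)/6=50/23
seg 2: a=2, c=M2/2=45/23, d=(M3−M2)/(6·2)=-15/46, b=Δ2−h2·(2M2+M3)/6=-106/23
t_q=7/2 → seg 2, τ=3/2; S=2+-106/23·τ+45/23·τ²+-15/46·τ³=-593/368

  seg 0: a=-3 b=251/23 c=0 d=-67/23
  seg 1: a=5 b=50/23 c=-201/23 d=82/23
  seg 2: a=2 b=-106/23 c=45/23 d=-15/46
S(7/2) = -593/368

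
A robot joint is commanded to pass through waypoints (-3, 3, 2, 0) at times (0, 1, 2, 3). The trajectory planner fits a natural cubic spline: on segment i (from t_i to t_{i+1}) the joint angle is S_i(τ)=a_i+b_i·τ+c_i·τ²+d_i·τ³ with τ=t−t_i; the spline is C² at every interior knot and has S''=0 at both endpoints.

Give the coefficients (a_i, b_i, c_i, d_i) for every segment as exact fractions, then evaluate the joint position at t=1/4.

  seg 0: a=-3 b=39/5 c=0 d=-9/5
  seg 1: a=3 b=12/5 c=-27/5 d=2
  seg 2: a=2 b=-12/5 c=3/5 d=-1/5
S(1/4) = -69/64

Δ: Δ0=6, Δ1=-1, Δ2=-2
row 1: diag=4, rhs=-42; c'=1/4, d'=-21/2
row 2: denom=4−1·1/4=15/4; d'=(-6−1·-21/2)/(15/4)=6/5
back: M2=6/5
back: M1=-21/2−1/4·6/5=-54/5
M: M0=0, M1=-54/5, M2=6/5, M3=0
seg 0: a=-3, c=M0/2=0, d=(M1−M0)/(6·1)=-9/5, b=Δ0−h0·(2M0+M1)/6=39/5
seg 1: a=3, c=M1/2=-27/5, d=(M2−M1)/(6·1)=2, b=Δ1−h1·(2M1+M2)/6=12/5
seg 2: a=2, c=M2/2=3/5, d=(M3−M2)/(6·1)=-1/5, b=Δ2−h2·(2M2+M3)/6=-12/5
t_q=1/4 → seg 0, τ=1/4; S=-3+39/5·τ+0·τ²+-9/5·τ³=-69/64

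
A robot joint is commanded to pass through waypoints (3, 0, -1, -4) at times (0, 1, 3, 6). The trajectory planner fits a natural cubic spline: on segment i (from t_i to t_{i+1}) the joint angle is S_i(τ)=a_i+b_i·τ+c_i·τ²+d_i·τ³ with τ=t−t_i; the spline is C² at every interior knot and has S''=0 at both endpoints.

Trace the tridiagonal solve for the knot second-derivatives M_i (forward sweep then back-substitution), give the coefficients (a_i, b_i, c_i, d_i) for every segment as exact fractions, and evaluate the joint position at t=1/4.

Δ: Δ0=-3, Δ1=-1/2, Δ2=-1
row 1: diag=6, rhs=15; c'=1/3, d'=5/2
row 2: denom=10−2·1/3=28/3; d'=(-3−2·5/2)/(28/3)=-6/7
back: M2=-6/7
back: M1=5/2−1/3·-6/7=39/14
M: M0=0, M1=39/14, M2=-6/7, M3=0
seg 0: a=3, c=M0/2=0, d=(M1−M0)/(6·1)=13/28, b=Δ0−h0·(2M0+M1)/6=-97/28
seg 1: a=0, c=M1/2=39/28, d=(M2−M1)/(6·2)=-17/56, b=Δ1−h1·(2M1+M2)/6=-29/14
seg 2: a=-1, c=M2/2=-3/7, d=(M3−M2)/(6·3)=1/21, b=Δ2−h2·(2M2+M3)/6=-1/7
t_q=1/4 → seg 0, τ=1/4; S=3+-97/28·τ+0·τ²+13/28·τ³=3837/1792

  seg 0: a=3 b=-97/28 c=0 d=13/28
  seg 1: a=0 b=-29/14 c=39/28 d=-17/56
  seg 2: a=-1 b=-1/7 c=-3/7 d=1/21
S(1/4) = 3837/1792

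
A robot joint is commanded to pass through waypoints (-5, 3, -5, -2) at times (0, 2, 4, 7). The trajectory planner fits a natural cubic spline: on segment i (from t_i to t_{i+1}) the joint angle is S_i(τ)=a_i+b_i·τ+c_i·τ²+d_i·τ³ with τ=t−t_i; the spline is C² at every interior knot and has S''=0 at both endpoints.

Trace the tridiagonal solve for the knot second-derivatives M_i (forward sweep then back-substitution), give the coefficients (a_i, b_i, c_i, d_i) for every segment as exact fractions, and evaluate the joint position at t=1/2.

  seg 0: a=-5 b=121/19 c=0 d=-45/76
  seg 1: a=3 b=-14/19 c=-135/38 d=73/76
  seg 2: a=-5 b=-65/19 c=42/19 d=-14/57
S(1/2) = -1149/608

Δ: Δ0=4, Δ1=-4, Δ2=1
row 1: diag=8, rhs=-48; c'=1/4, d'=-6
row 2: denom=10−2·1/4=19/2; d'=(30−2·-6)/(19/2)=84/19
back: M2=84/19
back: M1=-6−1/4·84/19=-135/19
M: M0=0, M1=-135/19, M2=84/19, M3=0
seg 0: a=-5, c=M0/2=0, d=(M1−M0)/(6·2)=-45/76, b=Δ0−h0·(2M0+M1)/6=121/19
seg 1: a=3, c=M1/2=-135/38, d=(M2−M1)/(6·2)=73/76, b=Δ1−h1·(2M1+M2)/6=-14/19
seg 2: a=-5, c=M2/2=42/19, d=(M3−M2)/(6·3)=-14/57, b=Δ2−h2·(2M2+M3)/6=-65/19
t_q=1/2 → seg 0, τ=1/2; S=-5+121/19·τ+0·τ²+-45/76·τ³=-1149/608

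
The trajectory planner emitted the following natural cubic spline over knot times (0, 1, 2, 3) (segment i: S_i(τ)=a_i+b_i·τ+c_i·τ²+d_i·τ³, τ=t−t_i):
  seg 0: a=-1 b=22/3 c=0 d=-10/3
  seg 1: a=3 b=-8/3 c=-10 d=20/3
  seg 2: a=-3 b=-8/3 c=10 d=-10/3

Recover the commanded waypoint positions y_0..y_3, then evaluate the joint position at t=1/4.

y_0 = S_0(0) = a_0 = -1
y_1 = S_1(0) = a_1 = 3
y_2 = S_2(0) = a_2 = -3
y_3 = S_2(1) = 1
t_q=1/4 is in segment 0 (τ=1/4); S_0(τ)=25/32

y_0=-1 y_1=3 y_2=-3 y_3=1
S(1/4) = 25/32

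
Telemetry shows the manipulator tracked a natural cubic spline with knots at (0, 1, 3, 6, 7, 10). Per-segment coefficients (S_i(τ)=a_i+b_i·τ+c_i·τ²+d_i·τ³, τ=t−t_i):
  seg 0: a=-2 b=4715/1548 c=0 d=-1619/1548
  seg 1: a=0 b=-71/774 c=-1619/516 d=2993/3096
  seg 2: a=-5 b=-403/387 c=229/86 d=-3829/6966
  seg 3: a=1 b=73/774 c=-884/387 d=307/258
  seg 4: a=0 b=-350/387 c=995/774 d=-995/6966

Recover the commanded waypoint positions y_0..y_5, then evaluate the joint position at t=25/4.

y_0=-2 y_1=0 y_2=-5 y_3=1 y_4=0 y_5=5
S(25/4) = 14851/16512

y_0 = S_0(0) = a_0 = -2
y_1 = S_1(0) = a_1 = 0
y_2 = S_2(0) = a_2 = -5
y_3 = S_3(0) = a_3 = 1
y_4 = S_4(0) = a_4 = 0
y_5 = S_4(3) = 5
t_q=25/4 is in segment 3 (τ=1/4); S_3(τ)=14851/16512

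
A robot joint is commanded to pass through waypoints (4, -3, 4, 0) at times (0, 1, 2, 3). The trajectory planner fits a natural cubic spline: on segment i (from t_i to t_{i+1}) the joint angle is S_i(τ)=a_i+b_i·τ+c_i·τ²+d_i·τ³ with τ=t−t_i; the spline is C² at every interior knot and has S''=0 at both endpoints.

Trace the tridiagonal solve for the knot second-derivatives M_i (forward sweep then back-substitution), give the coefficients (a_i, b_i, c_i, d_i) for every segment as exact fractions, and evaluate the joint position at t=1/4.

  seg 0: a=4 b=-172/15 c=0 d=67/15
  seg 1: a=-3 b=29/15 c=67/5 d=-25/3
  seg 2: a=4 b=56/15 c=-58/5 d=58/15
S(1/4) = 77/64

Δ: Δ0=-7, Δ1=7, Δ2=-4
row 1: diag=4, rhs=84; c'=1/4, d'=21
row 2: denom=4−1·1/4=15/4; d'=(-66−1·21)/(15/4)=-116/5
back: M2=-116/5
back: M1=21−1/4·-116/5=134/5
M: M0=0, M1=134/5, M2=-116/5, M3=0
seg 0: a=4, c=M0/2=0, d=(M1−M0)/(6·1)=67/15, b=Δ0−h0·(2M0+M1)/6=-172/15
seg 1: a=-3, c=M1/2=67/5, d=(M2−M1)/(6·1)=-25/3, b=Δ1−h1·(2M1+M2)/6=29/15
seg 2: a=4, c=M2/2=-58/5, d=(M3−M2)/(6·1)=58/15, b=Δ2−h2·(2M2+M3)/6=56/15
t_q=1/4 → seg 0, τ=1/4; S=4+-172/15·τ+0·τ²+67/15·τ³=77/64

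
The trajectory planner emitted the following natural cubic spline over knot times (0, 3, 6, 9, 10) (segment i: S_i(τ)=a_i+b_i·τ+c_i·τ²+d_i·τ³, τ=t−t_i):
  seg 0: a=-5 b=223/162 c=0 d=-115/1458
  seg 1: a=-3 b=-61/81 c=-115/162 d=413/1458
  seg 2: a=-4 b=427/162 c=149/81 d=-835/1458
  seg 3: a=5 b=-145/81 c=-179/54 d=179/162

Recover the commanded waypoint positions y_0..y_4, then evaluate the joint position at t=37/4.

y_0=-5 y_1=-3 y_2=-4 y_3=5 y_4=1
S(37/4) = 15077/3456

y_0 = S_0(0) = a_0 = -5
y_1 = S_1(0) = a_1 = -3
y_2 = S_2(0) = a_2 = -4
y_3 = S_3(0) = a_3 = 5
y_4 = S_3(1) = 1
t_q=37/4 is in segment 3 (τ=1/4); S_3(τ)=15077/3456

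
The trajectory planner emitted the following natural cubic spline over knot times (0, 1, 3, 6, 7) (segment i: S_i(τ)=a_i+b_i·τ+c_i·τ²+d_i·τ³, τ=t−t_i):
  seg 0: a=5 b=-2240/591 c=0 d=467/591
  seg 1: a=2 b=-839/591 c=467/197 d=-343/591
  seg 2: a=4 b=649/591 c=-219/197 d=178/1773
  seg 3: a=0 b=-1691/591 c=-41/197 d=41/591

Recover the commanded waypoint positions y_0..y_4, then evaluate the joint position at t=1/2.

y_0 = S_0(0) = a_0 = 5
y_1 = S_1(0) = a_1 = 2
y_2 = S_2(0) = a_2 = 4
y_3 = S_3(0) = a_3 = 0
y_4 = S_3(1) = -3
t_q=1/2 is in segment 0 (τ=1/2); S_0(τ)=5049/1576

y_0=5 y_1=2 y_2=4 y_3=0 y_4=-3
S(1/2) = 5049/1576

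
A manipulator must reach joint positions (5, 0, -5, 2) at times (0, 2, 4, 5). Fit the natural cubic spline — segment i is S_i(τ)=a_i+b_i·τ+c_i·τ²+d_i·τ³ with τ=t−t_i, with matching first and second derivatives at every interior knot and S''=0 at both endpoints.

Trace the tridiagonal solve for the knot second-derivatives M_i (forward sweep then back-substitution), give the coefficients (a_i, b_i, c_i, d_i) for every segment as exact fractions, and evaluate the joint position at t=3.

Δ: Δ0=-5/2, Δ1=-5/2, Δ2=7
row 1: diag=8, rhs=0; c'=1/4, d'=0
row 2: denom=6−2·1/4=11/2; d'=(57−2·0)/(11/2)=114/11
back: M2=114/11
back: M1=0−1/4·114/11=-57/22
M: M0=0, M1=-57/22, M2=114/11, M3=0
seg 0: a=5, c=M0/2=0, d=(M1−M0)/(6·2)=-19/88, b=Δ0−h0·(2M0+M1)/6=-18/11
seg 1: a=0, c=M1/2=-57/44, d=(M2−M1)/(6·2)=95/88, b=Δ1−h1·(2M1+M2)/6=-93/22
seg 2: a=-5, c=M2/2=57/11, d=(M3−M2)/(6·1)=-19/11, b=Δ2−h2·(2M2+M3)/6=39/11
t_q=3 → seg 1, τ=1; S=0+-93/22·τ+-57/44·τ²+95/88·τ³=-391/88

  seg 0: a=5 b=-18/11 c=0 d=-19/88
  seg 1: a=0 b=-93/22 c=-57/44 d=95/88
  seg 2: a=-5 b=39/11 c=57/11 d=-19/11
S(3) = -391/88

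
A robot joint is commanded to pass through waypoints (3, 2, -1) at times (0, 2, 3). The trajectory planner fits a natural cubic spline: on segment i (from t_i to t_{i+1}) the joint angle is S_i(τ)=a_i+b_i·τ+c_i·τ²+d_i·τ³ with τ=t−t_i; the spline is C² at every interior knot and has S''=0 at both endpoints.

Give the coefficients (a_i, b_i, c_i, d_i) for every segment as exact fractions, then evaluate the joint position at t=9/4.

Δ: Δ0=-1/2, Δ1=-3
row 1: diag=6, rhs=-15; c'=1/6, d'=-5/2
back: M1=-5/2
M: M0=0, M1=-5/2, M2=0
seg 0: a=3, c=M0/2=0, d=(M1−M0)/(6·2)=-5/24, b=Δ0−h0·(2M0+M1)/6=1/3
seg 1: a=2, c=M1/2=-5/4, d=(M2−M1)/(6·1)=5/12, b=Δ1−h1·(2M1+M2)/6=-13/6
t_q=9/4 → seg 1, τ=1/4; S=2+-13/6·τ+-5/4·τ²+5/12·τ³=355/256

  seg 0: a=3 b=1/3 c=0 d=-5/24
  seg 1: a=2 b=-13/6 c=-5/4 d=5/12
S(9/4) = 355/256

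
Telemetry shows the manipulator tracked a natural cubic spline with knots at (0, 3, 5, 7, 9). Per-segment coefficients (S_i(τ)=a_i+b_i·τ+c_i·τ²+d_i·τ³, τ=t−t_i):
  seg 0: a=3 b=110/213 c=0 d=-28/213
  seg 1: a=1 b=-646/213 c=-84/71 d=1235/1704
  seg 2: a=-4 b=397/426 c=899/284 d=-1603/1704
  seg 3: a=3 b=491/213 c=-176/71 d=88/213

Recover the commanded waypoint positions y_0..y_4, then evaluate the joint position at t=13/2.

y_0=3 y_1=1 y_2=-4 y_3=3 y_4=1
S(13/2) = 6113/4544

y_0 = S_0(0) = a_0 = 3
y_1 = S_1(0) = a_1 = 1
y_2 = S_2(0) = a_2 = -4
y_3 = S_3(0) = a_3 = 3
y_4 = S_3(2) = 1
t_q=13/2 is in segment 2 (τ=3/2); S_2(τ)=6113/4544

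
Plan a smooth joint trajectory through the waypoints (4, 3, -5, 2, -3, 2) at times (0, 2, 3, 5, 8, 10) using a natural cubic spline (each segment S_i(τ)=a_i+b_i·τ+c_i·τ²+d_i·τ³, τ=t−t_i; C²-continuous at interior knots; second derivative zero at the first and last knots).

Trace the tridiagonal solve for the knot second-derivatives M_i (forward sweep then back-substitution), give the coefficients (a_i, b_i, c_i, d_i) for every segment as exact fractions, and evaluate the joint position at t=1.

  seg 0: a=4 b=50803/17670 c=0 d=-29819/35340
  seg 1: a=3 b=-128111/17670 c=-29819/5890 d=38104/8835
  seg 2: a=-5 b=-78401/17670 c=46389/5890 d=-17261/8835
  seg 3: a=2 b=64003/17670 c=-4531/1178 d=18407/26505
  seg 4: a=-3 b=-12461/17670 c=14159/5890 d=-14159/35340
S(1) = 71049/11780

Δ: Δ0=-1/2, Δ1=-8, Δ2=7/2, Δ3=-5/3, Δ4=5/2
row 1: diag=6, rhs=-45; c'=1/6, d'=-15/2
row 2: denom=6−1·1/6=35/6; d'=(69−1·-15/2)/(35/6)=459/35
row 3: denom=10−2·12/35=326/35; d'=(-31−2·459/35)/(326/35)=-2003/326
row 4: denom=10−3·105/326=2945/326; d'=(25−3·-2003/326)/(2945/326)=14159/2945
back: M4=14159/2945
back: M3=-2003/326−105/326·14159/2945=-4531/589
back: M2=459/35−12/35·-4531/589=46389/2945
back: M1=-15/2−1/6·46389/2945=-29819/2945
M: M0=0, M1=-29819/2945, M2=46389/2945, M3=-4531/589, M4=14159/2945, M5=0
seg 0: a=4, c=M0/2=0, d=(M1−M0)/(6·2)=-29819/35340, b=Δ0−h0·(2M0+M1)/6=50803/17670
seg 1: a=3, c=M1/2=-29819/5890, d=(M2−M1)/(6·1)=38104/8835, b=Δ1−h1·(2M1+M2)/6=-128111/17670
seg 2: a=-5, c=M2/2=46389/5890, d=(M3−M2)/(6·2)=-17261/8835, b=Δ2−h2·(2M2+M3)/6=-78401/17670
seg 3: a=2, c=M3/2=-4531/1178, d=(M4−M3)/(6·3)=18407/26505, b=Δ3−h3·(2M3+M4)/6=64003/17670
seg 4: a=-3, c=M4/2=14159/5890, d=(M5−M4)/(6·2)=-14159/35340, b=Δ4−h4·(2M4+M5)/6=-12461/17670
t_q=1 → seg 0, τ=1; S=4+50803/17670·τ+0·τ²+-29819/35340·τ³=71049/11780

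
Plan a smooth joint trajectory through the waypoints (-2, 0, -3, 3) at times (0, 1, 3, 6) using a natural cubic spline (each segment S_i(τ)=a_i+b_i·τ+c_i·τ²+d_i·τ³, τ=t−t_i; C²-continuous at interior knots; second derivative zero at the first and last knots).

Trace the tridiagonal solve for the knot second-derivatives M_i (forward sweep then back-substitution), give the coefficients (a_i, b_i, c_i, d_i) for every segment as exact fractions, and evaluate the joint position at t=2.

Δ: Δ0=2, Δ1=-3/2, Δ2=2
row 1: diag=6, rhs=-21; c'=1/3, d'=-7/2
row 2: denom=10−2·1/3=28/3; d'=(21−2·-7/2)/(28/3)=3
back: M2=3
back: M1=-7/2−1/3·3=-9/2
M: M0=0, M1=-9/2, M2=3, M3=0
seg 0: a=-2, c=M0/2=0, d=(M1−M0)/(6·1)=-3/4, b=Δ0−h0·(2M0+M1)/6=11/4
seg 1: a=0, c=M1/2=-9/4, d=(M2−M1)/(6·2)=5/8, b=Δ1−h1·(2M1+M2)/6=1/2
seg 2: a=-3, c=M2/2=3/2, d=(M3−M2)/(6·3)=-1/6, b=Δ2−h2·(2M2+M3)/6=-1
t_q=2 → seg 1, τ=1; S=0+1/2·τ+-9/4·τ²+5/8·τ³=-9/8

  seg 0: a=-2 b=11/4 c=0 d=-3/4
  seg 1: a=0 b=1/2 c=-9/4 d=5/8
  seg 2: a=-3 b=-1 c=3/2 d=-1/6
S(2) = -9/8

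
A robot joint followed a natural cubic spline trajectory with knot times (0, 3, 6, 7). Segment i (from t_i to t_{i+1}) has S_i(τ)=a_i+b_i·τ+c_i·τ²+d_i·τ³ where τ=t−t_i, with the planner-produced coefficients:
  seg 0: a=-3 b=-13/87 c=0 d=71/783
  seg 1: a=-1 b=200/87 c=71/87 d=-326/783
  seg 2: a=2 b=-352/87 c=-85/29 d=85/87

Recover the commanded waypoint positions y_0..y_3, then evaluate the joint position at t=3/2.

y_0=-3 y_1=-1 y_2=2 y_3=-4
S(3/2) = -677/232

y_0 = S_0(0) = a_0 = -3
y_1 = S_1(0) = a_1 = -1
y_2 = S_2(0) = a_2 = 2
y_3 = S_2(1) = -4
t_q=3/2 is in segment 0 (τ=3/2); S_0(τ)=-677/232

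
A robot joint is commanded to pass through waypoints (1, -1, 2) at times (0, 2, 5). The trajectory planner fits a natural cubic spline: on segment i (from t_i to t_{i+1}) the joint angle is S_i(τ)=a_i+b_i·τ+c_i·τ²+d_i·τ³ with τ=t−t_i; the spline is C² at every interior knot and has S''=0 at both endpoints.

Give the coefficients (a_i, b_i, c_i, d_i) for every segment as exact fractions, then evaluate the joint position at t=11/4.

Δ: Δ0=-1, Δ1=1
row 1: diag=10, rhs=12; c'=3/10, d'=6/5
back: M1=6/5
M: M0=0, M1=6/5, M2=0
seg 0: a=1, c=M0/2=0, d=(M1−M0)/(6·2)=1/10, b=Δ0−h0·(2M0+M1)/6=-7/5
seg 1: a=-1, c=M1/2=3/5, d=(M2−M1)/(6·3)=-1/15, b=Δ1−h1·(2M1+M2)/6=-1/5
t_q=11/4 → seg 1, τ=3/4; S=-1+-1/5·τ+3/5·τ²+-1/15·τ³=-269/320

  seg 0: a=1 b=-7/5 c=0 d=1/10
  seg 1: a=-1 b=-1/5 c=3/5 d=-1/15
S(11/4) = -269/320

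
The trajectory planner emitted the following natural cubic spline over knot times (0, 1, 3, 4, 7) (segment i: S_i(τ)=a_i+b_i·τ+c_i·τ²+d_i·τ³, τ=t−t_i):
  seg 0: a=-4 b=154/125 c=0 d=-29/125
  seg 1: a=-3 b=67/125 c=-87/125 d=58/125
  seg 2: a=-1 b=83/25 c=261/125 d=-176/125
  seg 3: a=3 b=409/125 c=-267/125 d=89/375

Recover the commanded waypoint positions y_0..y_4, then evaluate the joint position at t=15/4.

y_0 = S_0(0) = a_0 = -4
y_1 = S_1(0) = a_1 = -3
y_2 = S_2(0) = a_2 = -1
y_3 = S_3(0) = a_3 = 3
y_4 = S_3(3) = 0
t_q=15/4 is in segment 2 (τ=3/4); S_2(τ)=4141/2000

y_0=-4 y_1=-3 y_2=-1 y_3=3 y_4=0
S(15/4) = 4141/2000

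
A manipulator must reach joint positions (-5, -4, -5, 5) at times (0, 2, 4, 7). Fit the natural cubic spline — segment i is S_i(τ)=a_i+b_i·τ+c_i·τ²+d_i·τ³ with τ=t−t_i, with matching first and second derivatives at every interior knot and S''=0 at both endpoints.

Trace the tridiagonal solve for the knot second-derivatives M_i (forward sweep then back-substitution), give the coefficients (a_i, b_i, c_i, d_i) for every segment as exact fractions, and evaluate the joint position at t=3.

  seg 0: a=-5 b=55/57 c=0 d=-53/456
  seg 1: a=-4 b=-49/114 c=-53/76 d=151/456
  seg 2: a=-5 b=43/57 c=49/38 d=-49/342
S(3) = -729/152

Δ: Δ0=1/2, Δ1=-1/2, Δ2=10/3
row 1: diag=8, rhs=-6; c'=1/4, d'=-3/4
row 2: denom=10−2·1/4=19/2; d'=(23−2·-3/4)/(19/2)=49/19
back: M2=49/19
back: M1=-3/4−1/4·49/19=-53/38
M: M0=0, M1=-53/38, M2=49/19, M3=0
seg 0: a=-5, c=M0/2=0, d=(M1−M0)/(6·2)=-53/456, b=Δ0−h0·(2M0+M1)/6=55/57
seg 1: a=-4, c=M1/2=-53/76, d=(M2−M1)/(6·2)=151/456, b=Δ1−h1·(2M1+M2)/6=-49/114
seg 2: a=-5, c=M2/2=49/38, d=(M3−M2)/(6·3)=-49/342, b=Δ2−h2·(2M2+M3)/6=43/57
t_q=3 → seg 1, τ=1; S=-4+-49/114·τ+-53/76·τ²+151/456·τ³=-729/152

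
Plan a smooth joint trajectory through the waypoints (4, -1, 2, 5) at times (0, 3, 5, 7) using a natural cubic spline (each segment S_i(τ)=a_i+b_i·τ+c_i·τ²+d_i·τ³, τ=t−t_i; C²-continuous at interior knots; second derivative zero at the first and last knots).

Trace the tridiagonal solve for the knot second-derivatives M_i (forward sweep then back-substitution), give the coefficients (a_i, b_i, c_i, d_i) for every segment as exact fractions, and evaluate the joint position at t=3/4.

  seg 0: a=4 b=-8/3 c=0 d=1/9
  seg 1: a=-1 b=1/3 c=1 d=-5/24
  seg 2: a=2 b=11/6 c=-1/4 d=1/24
S(3/4) = 131/64

Δ: Δ0=-5/3, Δ1=3/2, Δ2=3/2
row 1: diag=10, rhs=19; c'=1/5, d'=19/10
row 2: denom=8−2·1/5=38/5; d'=(0−2·19/10)/(38/5)=-1/2
back: M2=-1/2
back: M1=19/10−1/5·-1/2=2
M: M0=0, M1=2, M2=-1/2, M3=0
seg 0: a=4, c=M0/2=0, d=(M1−M0)/(6·3)=1/9, b=Δ0−h0·(2M0+M1)/6=-8/3
seg 1: a=-1, c=M1/2=1, d=(M2−M1)/(6·2)=-5/24, b=Δ1−h1·(2M1+M2)/6=1/3
seg 2: a=2, c=M2/2=-1/4, d=(M3−M2)/(6·2)=1/24, b=Δ2−h2·(2M2+M3)/6=11/6
t_q=3/4 → seg 0, τ=3/4; S=4+-8/3·τ+0·τ²+1/9·τ³=131/64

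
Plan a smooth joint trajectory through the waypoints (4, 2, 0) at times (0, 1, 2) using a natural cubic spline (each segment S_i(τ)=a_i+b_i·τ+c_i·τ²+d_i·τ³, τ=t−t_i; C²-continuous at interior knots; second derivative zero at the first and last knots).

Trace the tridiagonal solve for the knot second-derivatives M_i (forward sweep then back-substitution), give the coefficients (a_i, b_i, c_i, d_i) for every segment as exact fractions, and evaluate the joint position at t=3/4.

Δ: Δ0=-2, Δ1=-2
row 1: diag=4, rhs=0; c'=1/4, d'=0
back: M1=0
M: M0=0, M1=0, M2=0
seg 0: a=4, c=M0/2=0, d=(M1−M0)/(6·1)=0, b=Δ0−h0·(2M0+M1)/6=-2
seg 1: a=2, c=M1/2=0, d=(M2−M1)/(6·1)=0, b=Δ1−h1·(2M1+M2)/6=-2
t_q=3/4 → seg 0, τ=3/4; S=4+-2·τ+0·τ²+0·τ³=5/2

  seg 0: a=4 b=-2 c=0 d=0
  seg 1: a=2 b=-2 c=0 d=0
S(3/4) = 5/2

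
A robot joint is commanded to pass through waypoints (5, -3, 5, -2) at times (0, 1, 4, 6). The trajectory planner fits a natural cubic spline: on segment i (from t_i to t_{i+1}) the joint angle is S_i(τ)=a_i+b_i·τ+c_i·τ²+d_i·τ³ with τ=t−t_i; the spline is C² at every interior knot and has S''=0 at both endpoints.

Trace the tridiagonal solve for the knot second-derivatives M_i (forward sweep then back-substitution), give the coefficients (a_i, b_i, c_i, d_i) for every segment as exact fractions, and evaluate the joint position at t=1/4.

Δ: Δ0=-8, Δ1=8/3, Δ2=-7/2
row 1: diag=8, rhs=64; c'=3/8, d'=8
row 2: denom=10−3·3/8=71/8; d'=(-37−3·8)/(71/8)=-488/71
back: M2=-488/71
back: M1=8−3/8·-488/71=751/71
M: M0=0, M1=751/71, M2=-488/71, M3=0
seg 0: a=5, c=M0/2=0, d=(M1−M0)/(6·1)=751/426, b=Δ0−h0·(2M0+M1)/6=-4159/426
seg 1: a=-3, c=M1/2=751/142, d=(M2−M1)/(6·3)=-413/426, b=Δ1−h1·(2M1+M2)/6=-953/213
seg 2: a=5, c=M2/2=-244/71, d=(M3−M2)/(6·2)=122/213, b=Δ2−h2·(2M2+M3)/6=461/426
t_q=1/4 → seg 0, τ=1/4; S=5+-4159/426·τ+0·τ²+751/426·τ³=23509/9088

  seg 0: a=5 b=-4159/426 c=0 d=751/426
  seg 1: a=-3 b=-953/213 c=751/142 d=-413/426
  seg 2: a=5 b=461/426 c=-244/71 d=122/213
S(1/4) = 23509/9088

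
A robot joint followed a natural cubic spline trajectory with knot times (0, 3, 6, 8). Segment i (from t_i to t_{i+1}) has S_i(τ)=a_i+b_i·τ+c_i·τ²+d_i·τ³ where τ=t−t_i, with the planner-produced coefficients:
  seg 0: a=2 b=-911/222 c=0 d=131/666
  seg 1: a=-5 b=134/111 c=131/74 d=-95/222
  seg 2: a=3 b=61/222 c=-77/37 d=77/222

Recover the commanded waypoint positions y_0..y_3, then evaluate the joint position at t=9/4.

y_0 = S_0(0) = a_0 = 2
y_1 = S_1(0) = a_1 = -5
y_2 = S_2(0) = a_2 = 3
y_3 = S_2(2) = -2
t_q=9/4 is in segment 0 (τ=9/4); S_0(τ)=-23645/4736

y_0=2 y_1=-5 y_2=3 y_3=-2
S(9/4) = -23645/4736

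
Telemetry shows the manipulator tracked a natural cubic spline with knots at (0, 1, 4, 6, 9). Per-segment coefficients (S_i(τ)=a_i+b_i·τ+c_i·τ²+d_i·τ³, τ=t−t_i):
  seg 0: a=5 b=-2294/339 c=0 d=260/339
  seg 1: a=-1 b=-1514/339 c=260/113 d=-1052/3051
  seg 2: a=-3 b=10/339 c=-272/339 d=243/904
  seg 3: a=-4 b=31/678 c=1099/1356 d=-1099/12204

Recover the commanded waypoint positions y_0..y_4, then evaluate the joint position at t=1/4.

y_0 = S_0(0) = a_0 = 5
y_1 = S_1(0) = a_1 = -1
y_2 = S_2(0) = a_2 = -3
y_3 = S_3(0) = a_3 = -4
y_4 = S_3(3) = 1
t_q=1/4 is in segment 0 (τ=1/4); S_0(τ)=6003/1808

y_0=5 y_1=-1 y_2=-3 y_3=-4 y_4=1
S(1/4) = 6003/1808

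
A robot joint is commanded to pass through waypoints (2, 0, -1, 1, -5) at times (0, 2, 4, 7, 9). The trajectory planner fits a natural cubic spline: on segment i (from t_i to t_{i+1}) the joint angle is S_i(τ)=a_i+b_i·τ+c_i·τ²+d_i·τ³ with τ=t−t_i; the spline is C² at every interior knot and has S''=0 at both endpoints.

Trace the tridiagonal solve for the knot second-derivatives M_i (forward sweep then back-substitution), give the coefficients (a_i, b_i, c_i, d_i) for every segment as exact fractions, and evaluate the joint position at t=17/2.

  seg 0: a=2 b=-2065/2064 c=0 d=1/8256
  seg 1: a=0 b=-1031/1032 c=1/1376 d=1027/8256
  seg 2: a=-1 b=1025/2064 c=257/344 d=-475/2064
  seg 3: a=1 b=-637/516 c=-911/688 d=911/4128
S(17/2) = -33973/11008

Δ: Δ0=-1, Δ1=-1/2, Δ2=2/3, Δ3=-3
row 1: diag=8, rhs=3; c'=1/4, d'=3/8
row 2: denom=10−2·1/4=19/2; d'=(7−2·3/8)/(19/2)=25/38
row 3: denom=10−3·6/19=172/19; d'=(-22−3·25/38)/(172/19)=-911/344
back: M3=-911/344
back: M2=25/38−6/19·-911/344=257/172
back: M1=3/8−1/4·257/172=1/688
M: M0=0, M1=1/688, M2=257/172, M3=-911/344, M4=0
seg 0: a=2, c=M0/2=0, d=(M1−M0)/(6·2)=1/8256, b=Δ0−h0·(2M0+M1)/6=-2065/2064
seg 1: a=0, c=M1/2=1/1376, d=(M2−M1)/(6·2)=1027/8256, b=Δ1−h1·(2M1+M2)/6=-1031/1032
seg 2: a=-1, c=M2/2=257/344, d=(M3−M2)/(6·3)=-475/2064, b=Δ2−h2·(2M2+M3)/6=1025/2064
seg 3: a=1, c=M3/2=-911/688, d=(M4−M3)/(6·2)=911/4128, b=Δ3−h3·(2M3+M4)/6=-637/516
t_q=17/2 → seg 3, τ=3/2; S=1+-637/516·τ+-911/688·τ²+911/4128·τ³=-33973/11008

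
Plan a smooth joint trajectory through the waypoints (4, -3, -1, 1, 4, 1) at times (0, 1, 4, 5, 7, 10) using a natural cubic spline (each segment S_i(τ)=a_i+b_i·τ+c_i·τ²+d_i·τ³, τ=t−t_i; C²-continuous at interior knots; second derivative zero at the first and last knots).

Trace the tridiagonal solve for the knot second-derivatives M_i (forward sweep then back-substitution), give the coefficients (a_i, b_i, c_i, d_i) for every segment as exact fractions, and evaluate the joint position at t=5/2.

  seg 0: a=4 b=-12067/1500 c=0 d=1567/1500
  seg 1: a=-3 b=-3683/750 c=1567/500 d=-5737/13500
  seg 2: a=-1 b=3629/1500 c=-259/375 d=407/1500
  seg 3: a=1 b=463/250 c=37/300 d=-449/3000
  seg 4: a=4 b=206/375 c=-581/750 d=581/6750
S(5/2) = -3799/800

Δ: Δ0=-7, Δ1=2/3, Δ2=2, Δ3=3/2, Δ4=-1
row 1: diag=8, rhs=46; c'=3/8, d'=23/4
row 2: denom=8−3·3/8=55/8; d'=(8−3·23/4)/(55/8)=-74/55
row 3: denom=6−1·8/55=322/55; d'=(-3−1·-74/55)/(322/55)=-13/46
row 4: denom=10−2·55/161=1500/161; d'=(-15−2·-13/46)/(1500/161)=-581/375
back: M4=-581/375
back: M3=-13/46−55/161·-581/375=37/150
back: M2=-74/55−8/55·37/150=-518/375
back: M1=23/4−3/8·-518/375=1567/250
M: M0=0, M1=1567/250, M2=-518/375, M3=37/150, M4=-581/375, M5=0
seg 0: a=4, c=M0/2=0, d=(M1−M0)/(6·1)=1567/1500, b=Δ0−h0·(2M0+M1)/6=-12067/1500
seg 1: a=-3, c=M1/2=1567/500, d=(M2−M1)/(6·3)=-5737/13500, b=Δ1−h1·(2M1+M2)/6=-3683/750
seg 2: a=-1, c=M2/2=-259/375, d=(M3−M2)/(6·1)=407/1500, b=Δ2−h2·(2M2+M3)/6=3629/1500
seg 3: a=1, c=M3/2=37/300, d=(M4−M3)/(6·2)=-449/3000, b=Δ3−h3·(2M3+M4)/6=463/250
seg 4: a=4, c=M4/2=-581/750, d=(M5−M4)/(6·3)=581/6750, b=Δ4−h4·(2M4+M5)/6=206/375
t_q=5/2 → seg 1, τ=3/2; S=-3+-3683/750·τ+1567/500·τ²+-5737/13500·τ³=-3799/800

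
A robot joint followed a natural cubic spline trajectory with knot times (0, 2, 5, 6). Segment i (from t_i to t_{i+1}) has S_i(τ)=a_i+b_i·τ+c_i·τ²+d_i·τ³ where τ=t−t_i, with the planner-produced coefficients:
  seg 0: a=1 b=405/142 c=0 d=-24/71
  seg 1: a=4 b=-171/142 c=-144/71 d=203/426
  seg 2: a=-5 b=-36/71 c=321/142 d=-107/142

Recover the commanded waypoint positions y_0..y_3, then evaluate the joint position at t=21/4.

y_0=1 y_1=4 y_2=-5 y_3=-4
S(21/4) = -45415/9088

y_0 = S_0(0) = a_0 = 1
y_1 = S_1(0) = a_1 = 4
y_2 = S_2(0) = a_2 = -5
y_3 = S_2(1) = -4
t_q=21/4 is in segment 2 (τ=1/4); S_2(τ)=-45415/9088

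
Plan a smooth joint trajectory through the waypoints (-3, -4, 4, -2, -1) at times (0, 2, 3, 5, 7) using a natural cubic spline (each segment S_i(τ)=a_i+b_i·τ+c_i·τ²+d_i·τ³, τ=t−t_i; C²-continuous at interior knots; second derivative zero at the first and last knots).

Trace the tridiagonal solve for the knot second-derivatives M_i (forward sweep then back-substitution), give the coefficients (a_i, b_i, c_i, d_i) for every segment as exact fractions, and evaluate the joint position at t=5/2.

  seg 0: a=-3 b=-533/128 c=0 d=469/512
  seg 1: a=-4 b=437/64 c=1407/256 d=-1107/256
  seg 2: a=4 b=1241/256 c=-957/128 d=1819/1024
  seg 3: a=-2 b=-479/128 c=1629/512 d=-543/1024
S(5/2) = 507/2048

Δ: Δ0=-1/2, Δ1=8, Δ2=-3, Δ3=1/2
row 1: diag=6, rhs=51; c'=1/6, d'=17/2
row 2: denom=6−1·1/6=35/6; d'=(-66−1·17/2)/(35/6)=-447/35
row 3: denom=8−2·12/35=256/35; d'=(21−2·-447/35)/(256/35)=1629/256
back: M3=1629/256
back: M2=-447/35−12/35·1629/256=-957/64
back: M1=17/2−1/6·-957/64=1407/128
M: M0=0, M1=1407/128, M2=-957/64, M3=1629/256, M4=0
seg 0: a=-3, c=M0/2=0, d=(M1−M0)/(6·2)=469/512, b=Δ0−h0·(2M0+M1)/6=-533/128
seg 1: a=-4, c=M1/2=1407/256, d=(M2−M1)/(6·1)=-1107/256, b=Δ1−h1·(2M1+M2)/6=437/64
seg 2: a=4, c=M2/2=-957/128, d=(M3−M2)/(6·2)=1819/1024, b=Δ2−h2·(2M2+M3)/6=1241/256
seg 3: a=-2, c=M3/2=1629/512, d=(M4−M3)/(6·2)=-543/1024, b=Δ3−h3·(2M3+M4)/6=-479/128
t_q=5/2 → seg 1, τ=1/2; S=-4+437/64·τ+1407/256·τ²+-1107/256·τ³=507/2048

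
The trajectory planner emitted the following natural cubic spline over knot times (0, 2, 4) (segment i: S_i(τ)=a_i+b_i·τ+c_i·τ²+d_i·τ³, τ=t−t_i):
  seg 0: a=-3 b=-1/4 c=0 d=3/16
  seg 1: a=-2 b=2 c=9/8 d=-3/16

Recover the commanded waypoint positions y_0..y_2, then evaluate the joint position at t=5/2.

y_0 = S_0(0) = a_0 = -3
y_1 = S_1(0) = a_1 = -2
y_2 = S_1(2) = 5
t_q=5/2 is in segment 1 (τ=1/2); S_1(τ)=-95/128

y_0=-3 y_1=-2 y_2=5
S(5/2) = -95/128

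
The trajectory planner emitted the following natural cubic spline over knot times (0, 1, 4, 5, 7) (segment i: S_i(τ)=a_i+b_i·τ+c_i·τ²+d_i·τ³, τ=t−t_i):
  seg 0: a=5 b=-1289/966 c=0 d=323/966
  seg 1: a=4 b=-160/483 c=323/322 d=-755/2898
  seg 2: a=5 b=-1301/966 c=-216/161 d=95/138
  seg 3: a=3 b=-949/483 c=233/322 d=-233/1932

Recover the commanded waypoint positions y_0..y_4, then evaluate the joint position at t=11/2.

y_0 = S_0(0) = a_0 = 5
y_1 = S_1(0) = a_1 = 4
y_2 = S_2(0) = a_2 = 5
y_3 = S_3(0) = a_3 = 3
y_4 = S_3(2) = 1
t_q=11/2 is in segment 3 (τ=1/2); S_3(τ)=1607/736

y_0=5 y_1=4 y_2=5 y_3=3 y_4=1
S(11/2) = 1607/736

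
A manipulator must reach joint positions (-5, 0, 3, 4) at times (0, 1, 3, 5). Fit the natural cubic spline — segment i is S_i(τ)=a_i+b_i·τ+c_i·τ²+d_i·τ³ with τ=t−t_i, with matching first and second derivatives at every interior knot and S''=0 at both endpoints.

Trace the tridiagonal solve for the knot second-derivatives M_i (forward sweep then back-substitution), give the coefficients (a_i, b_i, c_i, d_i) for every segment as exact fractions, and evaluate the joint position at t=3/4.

Δ: Δ0=5, Δ1=3/2, Δ2=1/2
row 1: diag=6, rhs=-21; c'=1/3, d'=-7/2
row 2: denom=8−2·1/3=22/3; d'=(-6−2·-7/2)/(22/3)=3/22
back: M2=3/22
back: M1=-7/2−1/3·3/22=-39/11
M: M0=0, M1=-39/11, M2=3/22, M3=0
seg 0: a=-5, c=M0/2=0, d=(M1−M0)/(6·1)=-13/22, b=Δ0−h0·(2M0+M1)/6=123/22
seg 1: a=0, c=M1/2=-39/22, d=(M2−M1)/(6·2)=27/88, b=Δ1−h1·(2M1+M2)/6=42/11
seg 2: a=3, c=M2/2=3/44, d=(M3−M2)/(6·2)=-1/88, b=Δ2−h2·(2M2+M3)/6=9/22
t_q=3/4 → seg 0, τ=3/4; S=-5+123/22·τ+0·τ²+-13/22·τ³=-1487/1408

  seg 0: a=-5 b=123/22 c=0 d=-13/22
  seg 1: a=0 b=42/11 c=-39/22 d=27/88
  seg 2: a=3 b=9/22 c=3/44 d=-1/88
S(3/4) = -1487/1408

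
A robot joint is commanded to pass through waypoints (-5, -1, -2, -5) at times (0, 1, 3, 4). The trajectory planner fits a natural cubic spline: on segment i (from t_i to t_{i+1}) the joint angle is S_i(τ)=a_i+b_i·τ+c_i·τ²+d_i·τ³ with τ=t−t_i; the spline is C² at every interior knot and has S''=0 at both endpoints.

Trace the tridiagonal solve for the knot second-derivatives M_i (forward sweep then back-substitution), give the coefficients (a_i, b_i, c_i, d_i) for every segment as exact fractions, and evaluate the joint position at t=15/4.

  seg 0: a=-5 b=75/16 c=0 d=-11/16
  seg 1: a=-1 b=21/8 c=-33/16 d=1/4
  seg 2: a=-2 b=-21/8 c=-9/16 d=3/16
S(15/4) = -4307/1024

Δ: Δ0=4, Δ1=-1/2, Δ2=-3
row 1: diag=6, rhs=-27; c'=1/3, d'=-9/2
row 2: denom=6−2·1/3=16/3; d'=(-15−2·-9/2)/(16/3)=-9/8
back: M2=-9/8
back: M1=-9/2−1/3·-9/8=-33/8
M: M0=0, M1=-33/8, M2=-9/8, M3=0
seg 0: a=-5, c=M0/2=0, d=(M1−M0)/(6·1)=-11/16, b=Δ0−h0·(2M0+M1)/6=75/16
seg 1: a=-1, c=M1/2=-33/16, d=(M2−M1)/(6·2)=1/4, b=Δ1−h1·(2M1+M2)/6=21/8
seg 2: a=-2, c=M2/2=-9/16, d=(M3−M2)/(6·1)=3/16, b=Δ2−h2·(2M2+M3)/6=-21/8
t_q=15/4 → seg 2, τ=3/4; S=-2+-21/8·τ+-9/16·τ²+3/16·τ³=-4307/1024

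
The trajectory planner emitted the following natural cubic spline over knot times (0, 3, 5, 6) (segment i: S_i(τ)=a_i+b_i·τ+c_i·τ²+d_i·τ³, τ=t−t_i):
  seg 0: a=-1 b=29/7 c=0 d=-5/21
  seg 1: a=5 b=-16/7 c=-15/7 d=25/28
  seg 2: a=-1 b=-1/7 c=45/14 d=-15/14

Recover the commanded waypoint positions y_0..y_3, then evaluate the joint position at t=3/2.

y_0 = S_0(0) = a_0 = -1
y_1 = S_1(0) = a_1 = 5
y_2 = S_2(0) = a_2 = -1
y_3 = S_2(1) = 1
t_q=3/2 is in segment 0 (τ=3/2); S_0(τ)=247/56

y_0=-1 y_1=5 y_2=-1 y_3=1
S(3/2) = 247/56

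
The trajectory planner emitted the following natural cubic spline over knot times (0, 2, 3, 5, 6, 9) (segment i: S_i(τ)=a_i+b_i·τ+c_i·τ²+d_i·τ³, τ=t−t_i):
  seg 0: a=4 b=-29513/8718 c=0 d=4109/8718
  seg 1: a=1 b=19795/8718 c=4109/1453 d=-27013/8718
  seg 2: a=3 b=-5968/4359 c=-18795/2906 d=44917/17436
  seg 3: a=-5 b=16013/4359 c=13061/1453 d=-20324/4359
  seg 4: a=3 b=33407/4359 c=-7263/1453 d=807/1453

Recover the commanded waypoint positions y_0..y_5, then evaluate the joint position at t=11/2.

y_0=4 y_1=1 y_2=3 y_3=-5 y_4=3 y_5=-4
S(11/2) = -8711/5812

y_0 = S_0(0) = a_0 = 4
y_1 = S_1(0) = a_1 = 1
y_2 = S_2(0) = a_2 = 3
y_3 = S_3(0) = a_3 = -5
y_4 = S_4(0) = a_4 = 3
y_5 = S_4(3) = -4
t_q=11/2 is in segment 3 (τ=1/2); S_3(τ)=-8711/5812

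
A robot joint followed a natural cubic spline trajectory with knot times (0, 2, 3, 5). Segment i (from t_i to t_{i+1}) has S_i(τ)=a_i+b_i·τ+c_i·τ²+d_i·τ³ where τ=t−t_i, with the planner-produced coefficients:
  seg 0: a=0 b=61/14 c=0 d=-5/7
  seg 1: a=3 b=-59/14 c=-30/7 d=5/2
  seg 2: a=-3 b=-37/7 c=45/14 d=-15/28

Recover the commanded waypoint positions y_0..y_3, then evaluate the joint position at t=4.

y_0 = S_0(0) = a_0 = 0
y_1 = S_1(0) = a_1 = 3
y_2 = S_2(0) = a_2 = -3
y_3 = S_2(2) = -5
t_q=4 is in segment 2 (τ=1); S_2(τ)=-157/28

y_0=0 y_1=3 y_2=-3 y_3=-5
S(4) = -157/28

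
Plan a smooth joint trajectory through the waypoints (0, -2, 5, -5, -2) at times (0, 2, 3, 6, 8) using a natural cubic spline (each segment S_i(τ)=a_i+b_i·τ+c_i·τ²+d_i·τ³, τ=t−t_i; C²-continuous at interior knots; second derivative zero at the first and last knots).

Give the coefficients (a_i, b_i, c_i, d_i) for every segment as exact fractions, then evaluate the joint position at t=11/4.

  seg 0: a=0 b=-5363/1248 c=0 d=4115/4992
  seg 1: a=-2 b=3491/624 c=4115/832 d=-8837/2496
  seg 2: a=5 b=12143/2496 c=-2361/416 d=565/576
  seg 3: a=-5 b=-1687/624 c=2623/832 d=-2623/4992
S(11/4) = 185535/53248

Δ: Δ0=-1, Δ1=7, Δ2=-10/3, Δ3=3/2
row 1: diag=6, rhs=48; c'=1/6, d'=8
row 2: denom=8−1·1/6=47/6; d'=(-62−1·8)/(47/6)=-420/47
row 3: denom=10−3·18/47=416/47; d'=(29−3·-420/47)/(416/47)=2623/416
back: M3=2623/416
back: M2=-420/47−18/47·2623/416=-2361/208
back: M1=8−1/6·-2361/208=4115/416
M: M0=0, M1=4115/416, M2=-2361/208, M3=2623/416, M4=0
seg 0: a=0, c=M0/2=0, d=(M1−M0)/(6·2)=4115/4992, b=Δ0−h0·(2M0+M1)/6=-5363/1248
seg 1: a=-2, c=M1/2=4115/832, d=(M2−M1)/(6·1)=-8837/2496, b=Δ1−h1·(2M1+M2)/6=3491/624
seg 2: a=5, c=M2/2=-2361/416, d=(M3−M2)/(6·3)=565/576, b=Δ2−h2·(2M2+M3)/6=12143/2496
seg 3: a=-5, c=M3/2=2623/832, d=(M4−M3)/(6·2)=-2623/4992, b=Δ3−h3·(2M3+M4)/6=-1687/624
t_q=11/4 → seg 1, τ=3/4; S=-2+3491/624·τ+4115/832·τ²+-8837/2496·τ³=185535/53248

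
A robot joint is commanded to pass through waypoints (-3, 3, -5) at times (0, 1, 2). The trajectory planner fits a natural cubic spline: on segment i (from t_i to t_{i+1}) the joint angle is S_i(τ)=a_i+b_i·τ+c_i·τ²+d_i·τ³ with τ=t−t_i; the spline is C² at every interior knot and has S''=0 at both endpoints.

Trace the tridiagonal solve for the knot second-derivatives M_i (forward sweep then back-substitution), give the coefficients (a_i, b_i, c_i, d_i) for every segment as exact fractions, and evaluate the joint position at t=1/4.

Δ: Δ0=6, Δ1=-8
row 1: diag=4, rhs=-84; c'=1/4, d'=-21
back: M1=-21
M: M0=0, M1=-21, M2=0
seg 0: a=-3, c=M0/2=0, d=(M1−M0)/(6·1)=-7/2, b=Δ0−h0·(2M0+M1)/6=19/2
seg 1: a=3, c=M1/2=-21/2, d=(M2−M1)/(6·1)=7/2, b=Δ1−h1·(2M1+M2)/6=-1
t_q=1/4 → seg 0, τ=1/4; S=-3+19/2·τ+0·τ²+-7/2·τ³=-87/128

  seg 0: a=-3 b=19/2 c=0 d=-7/2
  seg 1: a=3 b=-1 c=-21/2 d=7/2
S(1/4) = -87/128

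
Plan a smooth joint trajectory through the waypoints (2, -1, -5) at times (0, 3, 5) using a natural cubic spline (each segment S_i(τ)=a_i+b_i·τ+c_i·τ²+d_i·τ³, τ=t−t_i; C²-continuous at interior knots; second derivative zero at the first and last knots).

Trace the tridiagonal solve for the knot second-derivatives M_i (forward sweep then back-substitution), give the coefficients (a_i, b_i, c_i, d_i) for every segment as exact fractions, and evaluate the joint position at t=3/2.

Δ: Δ0=-1, Δ1=-2
row 1: diag=10, rhs=-6; c'=1/5, d'=-3/5
back: M1=-3/5
M: M0=0, M1=-3/5, M2=0
seg 0: a=2, c=M0/2=0, d=(M1−M0)/(6·3)=-1/30, b=Δ0−h0·(2M0+M1)/6=-7/10
seg 1: a=-1, c=M1/2=-3/10, d=(M2−M1)/(6·2)=1/20, b=Δ1−h1·(2M1+M2)/6=-8/5
t_q=3/2 → seg 0, τ=3/2; S=2+-7/10·τ+0·τ²+-1/30·τ³=67/80

  seg 0: a=2 b=-7/10 c=0 d=-1/30
  seg 1: a=-1 b=-8/5 c=-3/10 d=1/20
S(3/2) = 67/80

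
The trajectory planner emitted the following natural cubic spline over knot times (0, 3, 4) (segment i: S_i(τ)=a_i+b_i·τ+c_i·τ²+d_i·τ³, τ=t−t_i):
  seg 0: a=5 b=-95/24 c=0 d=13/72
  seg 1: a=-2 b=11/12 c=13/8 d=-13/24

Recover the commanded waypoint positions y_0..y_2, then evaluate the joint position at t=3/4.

y_0=5 y_1=-2 y_2=0
S(3/4) = 1079/512

y_0 = S_0(0) = a_0 = 5
y_1 = S_1(0) = a_1 = -2
y_2 = S_1(1) = 0
t_q=3/4 is in segment 0 (τ=3/4); S_0(τ)=1079/512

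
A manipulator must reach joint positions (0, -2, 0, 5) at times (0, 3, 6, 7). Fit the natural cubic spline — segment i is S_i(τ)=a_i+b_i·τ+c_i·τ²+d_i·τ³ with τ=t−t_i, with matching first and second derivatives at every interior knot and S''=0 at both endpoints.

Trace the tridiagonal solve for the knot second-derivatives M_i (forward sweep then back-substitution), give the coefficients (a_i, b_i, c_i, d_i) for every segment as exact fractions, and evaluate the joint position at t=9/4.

  seg 0: a=0 b=-17/29 c=0 d=-7/783
  seg 1: a=-2 b=-24/29 c=-7/87 d=151/783
  seg 2: a=0 b=113/29 c=48/29 d=-16/29
S(9/4) = -2637/1856

Δ: Δ0=-2/3, Δ1=2/3, Δ2=5
row 1: diag=12, rhs=8; c'=1/4, d'=2/3
row 2: denom=8−3·1/4=29/4; d'=(26−3·2/3)/(29/4)=96/29
back: M2=96/29
back: M1=2/3−1/4·96/29=-14/87
M: M0=0, M1=-14/87, M2=96/29, M3=0
seg 0: a=0, c=M0/2=0, d=(M1−M0)/(6·3)=-7/783, b=Δ0−h0·(2M0+M1)/6=-17/29
seg 1: a=-2, c=M1/2=-7/87, d=(M2−M1)/(6·3)=151/783, b=Δ1−h1·(2M1+M2)/6=-24/29
seg 2: a=0, c=M2/2=48/29, d=(M3−M2)/(6·1)=-16/29, b=Δ2−h2·(2M2+M3)/6=113/29
t_q=9/4 → seg 0, τ=9/4; S=0+-17/29·τ+0·τ²+-7/783·τ³=-2637/1856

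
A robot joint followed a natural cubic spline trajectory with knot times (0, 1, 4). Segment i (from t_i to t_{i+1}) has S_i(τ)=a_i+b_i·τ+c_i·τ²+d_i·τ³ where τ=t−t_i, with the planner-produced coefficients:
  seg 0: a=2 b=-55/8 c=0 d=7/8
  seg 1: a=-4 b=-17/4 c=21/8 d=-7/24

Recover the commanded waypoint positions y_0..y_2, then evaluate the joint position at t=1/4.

y_0 = S_0(0) = a_0 = 2
y_1 = S_1(0) = a_1 = -4
y_2 = S_1(3) = -1
t_q=1/4 is in segment 0 (τ=1/4); S_0(τ)=151/512

y_0=2 y_1=-4 y_2=-1
S(1/4) = 151/512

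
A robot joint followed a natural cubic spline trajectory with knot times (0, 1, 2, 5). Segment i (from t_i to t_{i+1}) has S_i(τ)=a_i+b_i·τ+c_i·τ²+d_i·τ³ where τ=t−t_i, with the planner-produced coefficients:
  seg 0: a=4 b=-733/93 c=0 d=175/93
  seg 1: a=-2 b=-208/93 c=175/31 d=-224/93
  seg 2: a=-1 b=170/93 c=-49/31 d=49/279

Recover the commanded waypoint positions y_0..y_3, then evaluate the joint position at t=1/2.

y_0=4 y_1=-2 y_2=-1 y_3=-5
S(1/2) = 73/248

y_0 = S_0(0) = a_0 = 4
y_1 = S_1(0) = a_1 = -2
y_2 = S_2(0) = a_2 = -1
y_3 = S_2(3) = -5
t_q=1/2 is in segment 0 (τ=1/2); S_0(τ)=73/248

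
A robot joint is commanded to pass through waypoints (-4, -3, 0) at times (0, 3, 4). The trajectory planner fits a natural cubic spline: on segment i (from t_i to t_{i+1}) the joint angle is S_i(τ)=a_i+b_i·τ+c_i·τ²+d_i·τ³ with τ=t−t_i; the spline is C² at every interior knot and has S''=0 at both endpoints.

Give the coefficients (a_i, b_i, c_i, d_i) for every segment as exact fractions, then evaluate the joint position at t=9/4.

Δ: Δ0=1/3, Δ1=3
row 1: diag=8, rhs=16; c'=1/8, d'=2
back: M1=2
M: M0=0, M1=2, M2=0
seg 0: a=-4, c=M0/2=0, d=(M1−M0)/(6·3)=1/9, b=Δ0−h0·(2M0+M1)/6=-2/3
seg 1: a=-3, c=M1/2=1, d=(M2−M1)/(6·1)=-1/3, b=Δ1−h1·(2M1+M2)/6=7/3
t_q=9/4 → seg 0, τ=9/4; S=-4+-2/3·τ+0·τ²+1/9·τ³=-271/64

  seg 0: a=-4 b=-2/3 c=0 d=1/9
  seg 1: a=-3 b=7/3 c=1 d=-1/3
S(9/4) = -271/64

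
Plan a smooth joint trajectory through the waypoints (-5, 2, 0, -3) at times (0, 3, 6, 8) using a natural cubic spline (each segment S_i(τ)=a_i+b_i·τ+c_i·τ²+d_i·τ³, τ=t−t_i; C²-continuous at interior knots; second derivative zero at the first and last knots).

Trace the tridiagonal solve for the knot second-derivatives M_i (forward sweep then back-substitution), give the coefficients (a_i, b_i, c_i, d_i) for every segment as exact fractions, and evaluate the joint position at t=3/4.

Δ: Δ0=7/3, Δ1=-2/3, Δ2=-3/2
row 1: diag=12, rhs=-18; c'=1/4, d'=-3/2
row 2: denom=10−3·1/4=37/4; d'=(-5−3·-3/2)/(37/4)=-2/37
back: M2=-2/37
back: M1=-3/2−1/4·-2/37=-55/37
M: M0=0, M1=-55/37, M2=-2/37, M3=0
seg 0: a=-5, c=M0/2=0, d=(M1−M0)/(6·3)=-55/666, b=Δ0−h0·(2M0+M1)/6=683/222
seg 1: a=2, c=M1/2=-55/74, d=(M2−M1)/(6·3)=53/666, b=Δ1−h1·(2M1+M2)/6=94/111
seg 2: a=0, c=M2/2=-1/37, d=(M3−M2)/(6·2)=1/222, b=Δ2−h2·(2M2+M3)/6=-325/222
t_q=3/4 → seg 0, τ=3/4; S=-5+683/222·τ+0·τ²+-55/666·τ³=-12917/4736

  seg 0: a=-5 b=683/222 c=0 d=-55/666
  seg 1: a=2 b=94/111 c=-55/74 d=53/666
  seg 2: a=0 b=-325/222 c=-1/37 d=1/222
S(3/4) = -12917/4736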